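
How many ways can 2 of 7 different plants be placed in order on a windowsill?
P(7,2) = 7!/(7-2)! = 42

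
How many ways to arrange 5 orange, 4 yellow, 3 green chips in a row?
12! / (5! × 4! × 3!) = 27720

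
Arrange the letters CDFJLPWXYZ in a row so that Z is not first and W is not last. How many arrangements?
By inclusion-exclusion: 10! - 2×(10-1)! + (10-2)! = 3628800 - 725760 + 40320 = 2943360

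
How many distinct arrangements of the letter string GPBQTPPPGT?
10! / (2! × 1! × 1! × 2! × 4!) = 37800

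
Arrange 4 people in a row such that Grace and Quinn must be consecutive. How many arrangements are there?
Treat the 2 as one block: (4-2+1)! × 2! = 6 × 2 = 12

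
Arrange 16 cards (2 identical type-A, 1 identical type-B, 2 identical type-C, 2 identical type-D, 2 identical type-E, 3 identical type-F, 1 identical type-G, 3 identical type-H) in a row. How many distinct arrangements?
16! / (2! × 1! × 2! × 2! × 2! × 3! × 1! × 3!) = 36324288000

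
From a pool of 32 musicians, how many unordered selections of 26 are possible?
C(32,26) = 32!/(26!×6!) = 906192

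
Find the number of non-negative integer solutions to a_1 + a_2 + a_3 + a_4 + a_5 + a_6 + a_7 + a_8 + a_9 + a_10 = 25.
C(25+10-1, 10-1) = C(34, 9) = 52451256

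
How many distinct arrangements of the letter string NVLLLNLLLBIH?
12! / (1! × 6! × 1! × 1! × 2! × 1!) = 332640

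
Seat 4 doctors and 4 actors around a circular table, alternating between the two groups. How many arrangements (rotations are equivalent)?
Fix one of the doctors: (4-1)! ways for the remaining doctors, × 4! ways for the actors = 6 × 24 = 144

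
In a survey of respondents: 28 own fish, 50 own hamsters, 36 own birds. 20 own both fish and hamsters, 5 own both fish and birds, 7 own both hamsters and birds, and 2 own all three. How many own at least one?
|A∪B∪C| = 28+50+36-20-5-7+2 = 84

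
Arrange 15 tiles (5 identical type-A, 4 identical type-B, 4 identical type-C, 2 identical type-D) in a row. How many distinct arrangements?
15! / (5! × 4! × 4! × 2!) = 9459450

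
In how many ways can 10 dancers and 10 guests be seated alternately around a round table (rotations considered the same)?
Fix one of the dancers: (10-1)! ways for the remaining dancers, × 10! ways for the guests = 362880 × 3628800 = 1316818944000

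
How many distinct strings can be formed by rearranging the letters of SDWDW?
5! / (2! × 2! × 1!) = 30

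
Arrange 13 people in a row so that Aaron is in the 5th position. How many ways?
Fix one position: (13-1)! = 479001600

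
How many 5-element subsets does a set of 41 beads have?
C(41,5) = 41!/(5!×36!) = 749398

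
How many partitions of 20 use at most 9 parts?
By conjugation, equals partitions of 20 into parts ≤ 9. Let r_j(i) = number of partitions of i into parts ≤ j, for i = 0..20. r_1(i) = 1 for all i; r_j(i) = r_{j-1}(i) + r_j(i-j). Rows j = 2..9: ≤2: 1 1 2 2 3 3 4 4 5 5 6 6 7 7 8 8 9 9 10 10 11; ≤3: 1 1 2 3 4 5 7 8 10 12 14 16 19 21 24 27 30 33 37 40 44; ≤4: 1 1 2 3 5 6 9 11 15 18 23 27 34 39 47 54 64 72 84 94 108; ≤5: 1 1 2 3 5 7 10 13 18 23 30 37 47 57 70 84 101 119 141 164 192; ≤6: 1 1 2 3 5 7 11 14 20 26 35 44 58 71 90 110 136 163 199 235 282; ≤7: 1 1 2 3 5 7 11 15 21 28 38 49 65 82 105 131 164 201 248 300 364; ≤8: 1 1 2 3 5 7 11 15 22 29 40 52 70 89 116 146 186 230 288 352 434; ≤9: 1 1 2 3 5 7 11 15 22 30 41 54 73 94 123 157 201 252 318 393 488. r_9(20) = 488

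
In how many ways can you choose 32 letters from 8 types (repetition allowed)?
C(32+8-1, 8-1) = C(39, 7) = 15380937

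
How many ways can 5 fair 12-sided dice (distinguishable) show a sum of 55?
Coefficient of x^55 in (x + x² + ... + x^12)^5. By inclusion-exclusion on dice exceeding 12: Σ_j (-1)^j C(5,j)·C(55-1-12j, 4) = C(5,0)·C(54,4) - C(5,1)·C(42,4) + C(5,2)·C(30,4) - C(5,3)·C(18,4) + C(5,4)·C(6,4) = 1·316251 - 5·111930 + 10·27405 - 10·3060 + 5·15 = 126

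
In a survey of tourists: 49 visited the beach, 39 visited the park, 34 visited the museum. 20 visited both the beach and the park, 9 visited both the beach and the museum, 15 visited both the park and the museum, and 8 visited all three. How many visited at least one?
|A∪B∪C| = 49+39+34-20-9-15+8 = 86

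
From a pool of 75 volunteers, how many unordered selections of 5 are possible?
C(75,5) = 75!/(5!×70!) = 17259390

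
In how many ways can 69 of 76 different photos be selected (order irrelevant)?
C(76,69) = 76!/(69!×7!) = 2186189400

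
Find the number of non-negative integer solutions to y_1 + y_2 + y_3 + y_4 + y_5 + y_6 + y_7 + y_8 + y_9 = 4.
C(4+9-1, 9-1) = C(12, 8) = 495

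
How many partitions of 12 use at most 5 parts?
By conjugation, equals partitions of 12 into parts ≤ 5. Let r_j(i) = number of partitions of i into parts ≤ j, for i = 0..12. r_1(i) = 1 for all i; r_j(i) = r_{j-1}(i) + r_j(i-j). Rows j = 2..5: ≤2: 1 1 2 2 3 3 4 4 5 5 6 6 7; ≤3: 1 1 2 3 4 5 7 8 10 12 14 16 19; ≤4: 1 1 2 3 5 6 9 11 15 18 23 27 34; ≤5: 1 1 2 3 5 7 10 13 18 23 30 37 47. r_5(12) = 47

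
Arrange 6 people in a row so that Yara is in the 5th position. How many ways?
Fix one position: (6-1)! = 120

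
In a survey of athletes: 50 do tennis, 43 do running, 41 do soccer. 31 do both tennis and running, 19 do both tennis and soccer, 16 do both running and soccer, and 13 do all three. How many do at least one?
|A∪B∪C| = 50+43+41-31-19-16+13 = 81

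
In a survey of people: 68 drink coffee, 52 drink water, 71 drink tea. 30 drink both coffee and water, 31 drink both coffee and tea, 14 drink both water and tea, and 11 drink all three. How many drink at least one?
|A∪B∪C| = 68+52+71-30-31-14+11 = 127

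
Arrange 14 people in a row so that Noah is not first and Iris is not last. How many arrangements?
By inclusion-exclusion: 14! - 2×(14-1)! + (14-2)! = 87178291200 - 12454041600 + 479001600 = 75203251200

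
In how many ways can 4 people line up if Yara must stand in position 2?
Fix one position: (4-1)! = 6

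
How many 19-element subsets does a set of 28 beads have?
C(28,19) = 28!/(19!×9!) = 6906900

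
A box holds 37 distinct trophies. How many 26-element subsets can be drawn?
C(37,26) = 37!/(26!×11!) = 854992152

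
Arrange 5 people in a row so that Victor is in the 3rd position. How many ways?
Fix one position: (5-1)! = 24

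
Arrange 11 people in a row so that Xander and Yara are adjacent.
Treat as block: (11-1)! × 2! = 3628800 × 2 = 7257600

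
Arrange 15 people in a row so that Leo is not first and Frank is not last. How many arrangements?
By inclusion-exclusion: 15! - 2×(15-1)! + (15-2)! = 1307674368000 - 174356582400 + 6227020800 = 1139544806400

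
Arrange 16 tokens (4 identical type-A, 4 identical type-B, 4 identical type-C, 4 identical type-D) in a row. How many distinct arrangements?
16! / (4! × 4! × 4! × 4!) = 63063000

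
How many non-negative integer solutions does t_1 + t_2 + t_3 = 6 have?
C(6+3-1, 3-1) = C(8, 2) = 28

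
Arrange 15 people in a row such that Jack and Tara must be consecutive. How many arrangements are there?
Treat the 2 as one block: (15-2+1)! × 2! = 87178291200 × 2 = 174356582400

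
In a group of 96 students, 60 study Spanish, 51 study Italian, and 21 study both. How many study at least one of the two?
|A∪B| = |A| + |B| - |A∩B| = 60 + 51 - 21 = 90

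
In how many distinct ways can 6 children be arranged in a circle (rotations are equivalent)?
Circular: fix one position, arrange the rest. (6-1)! = 120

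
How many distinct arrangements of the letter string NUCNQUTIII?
10! / (2! × 1! × 1! × 3! × 2! × 1!) = 151200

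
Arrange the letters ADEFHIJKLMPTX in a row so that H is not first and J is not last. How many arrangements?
By inclusion-exclusion: 13! - 2×(13-1)! + (13-2)! = 6227020800 - 958003200 + 39916800 = 5308934400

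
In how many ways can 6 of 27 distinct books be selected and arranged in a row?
P(27,6) = 27!/(27-6)! = 213127200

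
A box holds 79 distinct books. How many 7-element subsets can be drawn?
C(79,7) = 79!/(7!×72!) = 2898753715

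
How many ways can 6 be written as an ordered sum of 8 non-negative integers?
C(6+8-1, 8-1) = C(13, 7) = 1716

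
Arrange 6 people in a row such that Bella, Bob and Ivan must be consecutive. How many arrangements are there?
Treat the 3 as one block: (6-3+1)! × 3! = 24 × 6 = 144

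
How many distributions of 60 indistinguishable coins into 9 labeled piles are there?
C(60+9-1, 9-1) = C(68, 8) = 7392009768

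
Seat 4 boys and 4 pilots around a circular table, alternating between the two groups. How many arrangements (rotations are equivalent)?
Fix one of the boys: (4-1)! ways for the remaining boys, × 4! ways for the pilots = 6 × 24 = 144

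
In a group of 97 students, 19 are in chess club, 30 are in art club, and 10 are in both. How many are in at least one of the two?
|A∪B| = |A| + |B| - |A∩B| = 19 + 30 - 10 = 39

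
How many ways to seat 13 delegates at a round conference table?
Circular: fix one position, arrange the rest. (13-1)! = 479001600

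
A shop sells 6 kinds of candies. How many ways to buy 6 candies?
C(6+6-1, 6-1) = C(11, 5) = 462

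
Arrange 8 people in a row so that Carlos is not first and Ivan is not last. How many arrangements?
By inclusion-exclusion: 8! - 2×(8-1)! + (8-2)! = 40320 - 10080 + 720 = 30960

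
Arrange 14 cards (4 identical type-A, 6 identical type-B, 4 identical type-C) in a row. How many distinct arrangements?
14! / (4! × 6! × 4!) = 210210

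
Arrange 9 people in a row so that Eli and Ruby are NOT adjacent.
Total - adjacent = 9! - (9-1)!×2 = 362880 - 80640 = 282240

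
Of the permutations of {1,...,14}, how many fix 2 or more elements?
Exactly j fixed points: C(14,j)·!(14-j); sum over j ≥ 2 (derangement numbers via !m = (m-1)·(!(m-1) + !(m-2)): !0..!12 = 1, 0, 1, 2, 9, 44, 265, 1854, 14833, 133496, 1334961, 14684570, 176214841). Σ_{j=2}^{14} C(14,j)·!(14-j) = C(14,2)·!12 + C(14,3)·!11 + C(14,4)·!10 + C(14,5)·!9 + C(14,6)·!8 + C(14,7)·!7 + C(14,8)·!6 + C(14,9)·!5 + C(14,10)·!4 + C(14,11)·!3 + C(14,12)·!2 + C(14,13)·!1 + C(14,14)·!0 = 91·176214841 + 364·14684570 + 1001·1334961 + 2002·133496 + 3003·14833 + 3432·1854 + 3003·265 + 2002·44 + 1001·9 + 364·2 + 91·1 + 14·0 + 1·1 = 23036089103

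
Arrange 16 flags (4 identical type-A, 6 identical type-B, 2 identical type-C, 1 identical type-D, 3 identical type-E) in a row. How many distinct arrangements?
16! / (4! × 6! × 2! × 1! × 3!) = 100900800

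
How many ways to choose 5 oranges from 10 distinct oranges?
C(10,5) = 10!/(5!×5!) = 252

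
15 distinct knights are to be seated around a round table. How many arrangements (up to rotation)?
Circular: fix one position, arrange the rest. (15-1)! = 87178291200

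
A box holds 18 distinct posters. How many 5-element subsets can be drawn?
C(18,5) = 18!/(5!×13!) = 8568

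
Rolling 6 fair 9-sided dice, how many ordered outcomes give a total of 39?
Coefficient of x^39 in (x + x² + ... + x^9)^6. By inclusion-exclusion on dice exceeding 9: Σ_j (-1)^j C(6,j)·C(39-1-9j, 5) = C(6,0)·C(38,5) - C(6,1)·C(29,5) + C(6,2)·C(20,5) - C(6,3)·C(11,5) = 1·501942 - 6·118755 + 15·15504 - 20·462 = 12732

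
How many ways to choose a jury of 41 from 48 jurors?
C(48,41) = 48!/(41!×7!) = 73629072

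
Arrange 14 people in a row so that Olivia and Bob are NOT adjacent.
Total - adjacent = 14! - (14-1)!×2 = 87178291200 - 12454041600 = 74724249600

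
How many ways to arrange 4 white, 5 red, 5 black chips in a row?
14! / (4! × 5! × 5!) = 252252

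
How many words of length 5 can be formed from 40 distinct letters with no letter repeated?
P(40,5) = 40!/(40-5)! = 78960960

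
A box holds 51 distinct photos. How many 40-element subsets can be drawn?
C(51,40) = 51!/(40!×11!) = 47626016970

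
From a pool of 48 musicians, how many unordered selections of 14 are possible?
C(48,14) = 48!/(14!×34!) = 482320623240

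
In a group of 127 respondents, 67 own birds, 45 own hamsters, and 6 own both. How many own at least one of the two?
|A∪B| = |A| + |B| - |A∩B| = 67 + 45 - 6 = 106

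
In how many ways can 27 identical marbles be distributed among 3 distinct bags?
C(27+3-1, 3-1) = C(29, 2) = 406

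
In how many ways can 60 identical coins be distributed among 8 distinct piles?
C(60+8-1, 8-1) = C(67, 7) = 869648208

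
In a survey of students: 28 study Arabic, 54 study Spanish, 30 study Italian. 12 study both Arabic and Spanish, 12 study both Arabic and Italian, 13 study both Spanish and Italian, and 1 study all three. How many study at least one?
|A∪B∪C| = 28+54+30-12-12-13+1 = 76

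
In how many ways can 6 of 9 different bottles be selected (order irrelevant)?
C(9,6) = 9!/(6!×3!) = 84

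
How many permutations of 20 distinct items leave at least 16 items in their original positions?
Exactly j fixed points: C(20,j)·!(20-j); sum over j ≥ 16 (derangement numbers via !m = (m-1)·(!(m-1) + !(m-2)): !0..!4 = 1, 0, 1, 2, 9). Σ_{j=16}^{20} C(20,j)·!(20-j) = C(20,16)·!4 + C(20,17)·!3 + C(20,18)·!2 + C(20,19)·!1 + C(20,20)·!0 = 4845·9 + 1140·2 + 190·1 + 20·0 + 1·1 = 46076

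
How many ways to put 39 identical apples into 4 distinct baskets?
C(39+4-1, 4-1) = C(42, 3) = 11480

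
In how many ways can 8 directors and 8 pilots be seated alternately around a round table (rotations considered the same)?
Fix one of the directors: (8-1)! ways for the remaining directors, × 8! ways for the pilots = 5040 × 40320 = 203212800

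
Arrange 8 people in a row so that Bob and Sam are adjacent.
Treat as block: (8-1)! × 2! = 5040 × 2 = 10080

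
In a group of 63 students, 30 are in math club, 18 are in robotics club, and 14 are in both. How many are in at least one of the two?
|A∪B| = |A| + |B| - |A∩B| = 30 + 18 - 14 = 34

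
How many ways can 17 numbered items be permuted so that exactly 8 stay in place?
Choose the 8 fixed points C(17,8) = 24310, derange the rest: !9 = Σ_{j=0}^{9} (-1)^j·9!/j! = 362880 - 362880 + 181440 - 60480 + 15120 - 3024 + 504 - 72 + 9 - 1 = 133496. Product = 24310 × 133496 = 3245287760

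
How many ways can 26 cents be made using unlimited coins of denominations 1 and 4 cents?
Coefficient of x^26 in 1/(1-x^1) · 1/(1-x^4). Use j coins of 4 for j = 0..⌊26/4⌋ = 6, the rest in 1s: 6 + 1 = 7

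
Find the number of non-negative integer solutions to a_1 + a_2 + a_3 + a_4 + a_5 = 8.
C(8+5-1, 5-1) = C(12, 4) = 495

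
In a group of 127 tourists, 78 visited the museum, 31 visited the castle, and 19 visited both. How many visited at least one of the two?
|A∪B| = |A| + |B| - |A∩B| = 78 + 31 - 19 = 90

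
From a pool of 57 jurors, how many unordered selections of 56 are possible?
C(57,56) = 57!/(56!×1!) = 57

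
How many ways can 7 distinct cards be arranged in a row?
7! = 5040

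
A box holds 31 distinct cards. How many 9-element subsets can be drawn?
C(31,9) = 31!/(9!×22!) = 20160075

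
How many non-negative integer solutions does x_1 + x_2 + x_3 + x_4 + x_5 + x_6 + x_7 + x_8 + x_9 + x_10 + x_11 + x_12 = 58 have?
C(58+12-1, 12-1) = C(69, 11) = 1823810410032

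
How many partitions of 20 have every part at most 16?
Let r_j(i) = number of partitions of i into parts ≤ j, for i = 0..20. r_1(i) = 1 for all i; r_j(i) = r_{j-1}(i) + r_j(i-j). Rows j = 2..16: ≤2: 1 1 2 2 3 3 4 4 5 5 6 6 7 7 8 8 9 9 10 10 11; ≤3: 1 1 2 3 4 5 7 8 10 12 14 16 19 21 24 27 30 33 37 40 44; ≤4: 1 1 2 3 5 6 9 11 15 18 23 27 34 39 47 54 64 72 84 94 108; ≤5: 1 1 2 3 5 7 10 13 18 23 30 37 47 57 70 84 101 119 141 164 192; ≤6: 1 1 2 3 5 7 11 14 20 26 35 44 58 71 90 110 136 163 199 235 282; ≤7: 1 1 2 3 5 7 11 15 21 28 38 49 65 82 105 131 164 201 248 300 364; ≤8: 1 1 2 3 5 7 11 15 22 29 40 52 70 89 116 146 186 230 288 352 434; ≤9: 1 1 2 3 5 7 11 15 22 30 41 54 73 94 123 157 201 252 318 393 488; ≤10: 1 1 2 3 5 7 11 15 22 30 42 55 75 97 128 164 212 267 340 423 530; ≤11: 1 1 2 3 5 7 11 15 22 30 42 56 76 99 131 169 219 278 355 445 560; ≤12: 1 1 2 3 5 7 11 15 22 30 42 56 77 100 133 172 224 285 366 460 582; ≤13: 1 1 2 3 5 7 11 15 22 30 42 56 77 101 134 174 227 290 373 471 597; ≤14: 1 1 2 3 5 7 11 15 22 30 42 56 77 101 135 175 229 293 378 478 608; ≤15: 1 1 2 3 5 7 11 15 22 30 42 56 77 101 135 176 230 295 381 483 615; ≤16: 1 1 2 3 5 7 11 15 22 30 42 56 77 101 135 176 231 296 383 486 620. r_16(20) = 620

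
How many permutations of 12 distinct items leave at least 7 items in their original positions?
Exactly j fixed points: C(12,j)·!(12-j); sum over j ≥ 7 (derangement numbers via !m = (m-1)·(!(m-1) + !(m-2)): !0..!5 = 1, 0, 1, 2, 9, 44). Σ_{j=7}^{12} C(12,j)·!(12-j) = C(12,7)·!5 + C(12,8)·!4 + C(12,9)·!3 + C(12,10)·!2 + C(12,11)·!1 + C(12,12)·!0 = 792·44 + 495·9 + 220·2 + 66·1 + 12·0 + 1·1 = 39810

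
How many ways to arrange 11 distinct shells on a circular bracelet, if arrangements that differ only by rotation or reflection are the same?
(11-1)!/2 = 3628800/2 = 1814400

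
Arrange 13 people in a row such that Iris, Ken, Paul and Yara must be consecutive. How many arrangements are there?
Treat the 4 as one block: (13-4+1)! × 4! = 3628800 × 24 = 87091200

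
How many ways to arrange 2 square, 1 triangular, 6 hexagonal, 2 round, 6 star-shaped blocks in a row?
17! / (2! × 1! × 6! × 2! × 6!) = 171531360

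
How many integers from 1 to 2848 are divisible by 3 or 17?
⌊2848/3⌋ + ⌊2848/17⌋ - ⌊2848/51⌋ = 949 + 167 - 55 = 1061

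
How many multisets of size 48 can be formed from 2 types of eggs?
C(48+2-1, 2-1) = C(49, 1) = 49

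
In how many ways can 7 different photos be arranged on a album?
7! = 5040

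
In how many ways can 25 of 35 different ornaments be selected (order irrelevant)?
C(35,25) = 35!/(25!×10!) = 183579396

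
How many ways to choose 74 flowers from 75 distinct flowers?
C(75,74) = 75!/(74!×1!) = 75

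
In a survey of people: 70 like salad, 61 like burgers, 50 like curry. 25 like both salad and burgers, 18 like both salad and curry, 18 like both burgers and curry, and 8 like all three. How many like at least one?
|A∪B∪C| = 70+61+50-25-18-18+8 = 128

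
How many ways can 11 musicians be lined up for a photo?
11! = 39916800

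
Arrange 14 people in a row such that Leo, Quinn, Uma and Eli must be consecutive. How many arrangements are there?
Treat the 4 as one block: (14-4+1)! × 4! = 39916800 × 24 = 958003200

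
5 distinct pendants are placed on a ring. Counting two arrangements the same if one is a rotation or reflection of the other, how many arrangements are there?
(5-1)!/2 = 24/2 = 12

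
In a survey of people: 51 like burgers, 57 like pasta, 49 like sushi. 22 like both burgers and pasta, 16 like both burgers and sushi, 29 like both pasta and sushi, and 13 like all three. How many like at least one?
|A∪B∪C| = 51+57+49-22-16-29+13 = 103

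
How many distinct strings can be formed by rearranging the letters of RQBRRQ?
6! / (1! × 2! × 3!) = 60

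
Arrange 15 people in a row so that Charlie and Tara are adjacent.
Treat as block: (15-1)! × 2! = 87178291200 × 2 = 174356582400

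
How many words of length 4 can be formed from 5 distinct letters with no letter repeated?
P(5,4) = 5!/(5-4)! = 120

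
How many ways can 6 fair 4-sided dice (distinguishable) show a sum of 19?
Coefficient of x^19 in (x + x² + ... + x^4)^6. By inclusion-exclusion on dice exceeding 4: Σ_j (-1)^j C(6,j)·C(19-1-4j, 5) = C(6,0)·C(18,5) - C(6,1)·C(14,5) + C(6,2)·C(10,5) - C(6,3)·C(6,5) = 1·8568 - 6·2002 + 15·252 - 20·6 = 216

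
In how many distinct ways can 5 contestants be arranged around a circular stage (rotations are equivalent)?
Circular: fix one position, arrange the rest. (5-1)! = 24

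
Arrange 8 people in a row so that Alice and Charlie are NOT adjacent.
Total - adjacent = 8! - (8-1)!×2 = 40320 - 10080 = 30240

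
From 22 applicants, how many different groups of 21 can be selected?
C(22,21) = 22!/(21!×1!) = 22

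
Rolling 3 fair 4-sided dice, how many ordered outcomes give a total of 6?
Coefficient of x^6 in (x + x² + ... + x^4)^3. By inclusion-exclusion on dice exceeding 4: Σ_j (-1)^j C(3,j)·C(6-1-4j, 2) = C(3,0)·C(5,2) = 1·10 = 10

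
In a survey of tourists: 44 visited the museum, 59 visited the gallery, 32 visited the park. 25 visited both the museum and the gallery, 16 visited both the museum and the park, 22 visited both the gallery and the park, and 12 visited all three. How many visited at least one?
|A∪B∪C| = 44+59+32-25-16-22+12 = 84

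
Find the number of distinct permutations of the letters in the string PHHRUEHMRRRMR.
13! / (2! × 1! × 5! × 1! × 1! × 3!) = 4324320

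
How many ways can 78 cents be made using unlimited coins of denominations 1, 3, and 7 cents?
Coefficient of x^78 in 1/(1-x^1) · 1/(1-x^3) · 1/(1-x^7). Case on j = number of 7-cent coins (j = 0..11); remainder r = 78 - 7j is made from {1,3} in ⌊r/3⌋+1 ways. r = 78, 71, 64, 57, 50, 43, 36, 29, 22, 15, 8, 1 → 27 + 24 + 22 + 20 + 17 + 15 + 13 + 10 + 8 + 6 + 3 + 1 = 166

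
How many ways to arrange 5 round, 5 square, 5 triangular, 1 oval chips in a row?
16! / (5! × 5! × 5! × 1!) = 12108096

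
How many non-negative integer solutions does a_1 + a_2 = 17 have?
C(17+2-1, 2-1) = C(18, 1) = 18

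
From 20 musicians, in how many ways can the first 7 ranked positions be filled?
P(20,7) = 20!/(20-7)! = 390700800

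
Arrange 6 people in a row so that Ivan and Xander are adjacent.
Treat as block: (6-1)! × 2! = 120 × 2 = 240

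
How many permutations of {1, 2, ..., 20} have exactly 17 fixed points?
Choose the 17 fixed points C(20,17) = 1140, derange the rest: !3 = Σ_{j=0}^{3} (-1)^j·3!/j! = 6 - 6 + 3 - 1 = 2. Product = 1140 × 2 = 2280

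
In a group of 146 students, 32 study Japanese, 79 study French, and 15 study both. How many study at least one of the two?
|A∪B| = |A| + |B| - |A∩B| = 32 + 79 - 15 = 96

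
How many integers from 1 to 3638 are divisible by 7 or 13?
⌊3638/7⌋ + ⌊3638/13⌋ - ⌊3638/91⌋ = 519 + 279 - 39 = 759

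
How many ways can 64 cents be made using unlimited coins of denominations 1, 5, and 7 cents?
Coefficient of x^64 in 1/(1-x^1) · 1/(1-x^5) · 1/(1-x^7). Case on j = number of 7-cent coins (j = 0..9); remainder r = 64 - 7j is made from {1,5} in ⌊r/5⌋+1 ways. r = 64, 57, 50, 43, 36, 29, 22, 15, 8, 1 → 13 + 12 + 11 + 9 + 8 + 6 + 5 + 4 + 2 + 1 = 71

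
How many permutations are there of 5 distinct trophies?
5! = 120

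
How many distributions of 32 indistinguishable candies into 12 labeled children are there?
C(32+12-1, 12-1) = C(43, 11) = 5752004349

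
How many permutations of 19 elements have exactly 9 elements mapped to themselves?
Choose the 9 fixed points C(19,9) = 92378, derange the rest: !10 = Σ_{j=0}^{10} (-1)^j·10!/j! = 3628800 - 3628800 + 1814400 - 604800 + 151200 - 30240 + 5040 - 720 + 90 - 10 + 1 = 1334961. Product = 92378 × 1334961 = 123321027258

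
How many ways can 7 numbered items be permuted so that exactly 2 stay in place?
Choose the 2 fixed points C(7,2) = 21, derange the rest: !5 = Σ_{j=0}^{5} (-1)^j·5!/j! = 120 - 120 + 60 - 20 + 5 - 1 = 44. Product = 21 × 44 = 924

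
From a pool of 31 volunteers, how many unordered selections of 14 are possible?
C(31,14) = 31!/(14!×17!) = 265182525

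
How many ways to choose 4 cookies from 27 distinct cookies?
C(27,4) = 27!/(4!×23!) = 17550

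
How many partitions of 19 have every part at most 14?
Let r_j(i) = number of partitions of i into parts ≤ j, for i = 0..19. r_1(i) = 1 for all i; r_j(i) = r_{j-1}(i) + r_j(i-j). Rows j = 2..14: ≤2: 1 1 2 2 3 3 4 4 5 5 6 6 7 7 8 8 9 9 10 10; ≤3: 1 1 2 3 4 5 7 8 10 12 14 16 19 21 24 27 30 33 37 40; ≤4: 1 1 2 3 5 6 9 11 15 18 23 27 34 39 47 54 64 72 84 94; ≤5: 1 1 2 3 5 7 10 13 18 23 30 37 47 57 70 84 101 119 141 164; ≤6: 1 1 2 3 5 7 11 14 20 26 35 44 58 71 90 110 136 163 199 235; ≤7: 1 1 2 3 5 7 11 15 21 28 38 49 65 82 105 131 164 201 248 300; ≤8: 1 1 2 3 5 7 11 15 22 29 40 52 70 89 116 146 186 230 288 352; ≤9: 1 1 2 3 5 7 11 15 22 30 41 54 73 94 123 157 201 252 318 393; ≤10: 1 1 2 3 5 7 11 15 22 30 42 55 75 97 128 164 212 267 340 423; ≤11: 1 1 2 3 5 7 11 15 22 30 42 56 76 99 131 169 219 278 355 445; ≤12: 1 1 2 3 5 7 11 15 22 30 42 56 77 100 133 172 224 285 366 460; ≤13: 1 1 2 3 5 7 11 15 22 30 42 56 77 101 134 174 227 290 373 471; ≤14: 1 1 2 3 5 7 11 15 22 30 42 56 77 101 135 175 229 293 378 478. r_14(19) = 478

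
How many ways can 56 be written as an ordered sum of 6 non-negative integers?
C(56+6-1, 6-1) = C(61, 5) = 5949147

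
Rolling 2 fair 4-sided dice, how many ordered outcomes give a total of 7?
Coefficient of x^7 in (x + x² + ... + x^4)^2. By inclusion-exclusion on dice exceeding 4: Σ_j (-1)^j C(2,j)·C(7-1-4j, 1) = C(2,0)·C(6,1) - C(2,1)·C(2,1) = 1·6 - 2·2 = 2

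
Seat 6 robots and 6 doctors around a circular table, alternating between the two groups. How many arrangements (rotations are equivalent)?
Fix one of the robots: (6-1)! ways for the remaining robots, × 6! ways for the doctors = 120 × 720 = 86400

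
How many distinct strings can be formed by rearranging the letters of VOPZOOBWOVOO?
12! / (1! × 1! × 2! × 1! × 6! × 1!) = 332640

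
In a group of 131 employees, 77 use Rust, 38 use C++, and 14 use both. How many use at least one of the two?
|A∪B| = |A| + |B| - |A∩B| = 77 + 38 - 14 = 101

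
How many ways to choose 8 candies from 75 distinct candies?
C(75,8) = 75!/(8!×67!) = 16871053725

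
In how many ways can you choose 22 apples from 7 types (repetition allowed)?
C(22+7-1, 7-1) = C(28, 6) = 376740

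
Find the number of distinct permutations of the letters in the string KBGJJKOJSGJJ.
12! / (5! × 2! × 1! × 1! × 2! × 1!) = 997920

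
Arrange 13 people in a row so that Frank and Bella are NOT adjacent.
Total - adjacent = 13! - (13-1)!×2 = 6227020800 - 958003200 = 5269017600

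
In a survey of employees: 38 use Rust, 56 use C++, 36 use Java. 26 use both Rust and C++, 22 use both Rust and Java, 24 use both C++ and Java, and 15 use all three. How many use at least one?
|A∪B∪C| = 38+56+36-26-22-24+15 = 73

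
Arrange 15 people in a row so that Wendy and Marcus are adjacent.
Treat as block: (15-1)! × 2! = 87178291200 × 2 = 174356582400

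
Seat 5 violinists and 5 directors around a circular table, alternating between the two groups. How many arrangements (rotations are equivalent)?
Fix one of the violinists: (5-1)! ways for the remaining violinists, × 5! ways for the directors = 24 × 120 = 2880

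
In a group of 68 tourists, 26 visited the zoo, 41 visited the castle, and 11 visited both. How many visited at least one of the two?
|A∪B| = |A| + |B| - |A∩B| = 26 + 41 - 11 = 56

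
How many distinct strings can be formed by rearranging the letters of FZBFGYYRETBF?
12! / (1! × 1! × 2! × 1! × 3! × 1! × 2! × 1!) = 19958400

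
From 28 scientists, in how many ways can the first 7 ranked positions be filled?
P(28,7) = 28!/(28-7)! = 5967561600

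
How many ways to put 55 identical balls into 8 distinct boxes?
C(55+8-1, 8-1) = C(62, 7) = 491796152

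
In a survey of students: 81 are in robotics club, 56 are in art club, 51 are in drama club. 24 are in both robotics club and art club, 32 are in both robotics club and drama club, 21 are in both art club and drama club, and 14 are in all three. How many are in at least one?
|A∪B∪C| = 81+56+51-24-32-21+14 = 125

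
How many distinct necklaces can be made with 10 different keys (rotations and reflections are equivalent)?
(10-1)!/2 = 362880/2 = 181440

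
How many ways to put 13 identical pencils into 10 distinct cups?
C(13+10-1, 10-1) = C(22, 9) = 497420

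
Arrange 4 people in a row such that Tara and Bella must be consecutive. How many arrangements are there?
Treat the 2 as one block: (4-2+1)! × 2! = 6 × 2 = 12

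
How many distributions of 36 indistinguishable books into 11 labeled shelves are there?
C(36+11-1, 11-1) = C(46, 10) = 4076350421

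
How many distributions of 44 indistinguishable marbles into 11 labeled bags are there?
C(44+11-1, 11-1) = C(54, 10) = 23930713170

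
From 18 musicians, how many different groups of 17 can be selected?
C(18,17) = 18!/(17!×1!) = 18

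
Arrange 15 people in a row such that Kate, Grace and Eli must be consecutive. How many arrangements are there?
Treat the 3 as one block: (15-3+1)! × 3! = 6227020800 × 6 = 37362124800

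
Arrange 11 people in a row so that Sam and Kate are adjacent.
Treat as block: (11-1)! × 2! = 3628800 × 2 = 7257600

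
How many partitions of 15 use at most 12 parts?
By conjugation, equals partitions of 15 into parts ≤ 12. Let r_j(i) = number of partitions of i into parts ≤ j, for i = 0..15. r_1(i) = 1 for all i; r_j(i) = r_{j-1}(i) + r_j(i-j). Rows j = 2..12: ≤2: 1 1 2 2 3 3 4 4 5 5 6 6 7 7 8 8; ≤3: 1 1 2 3 4 5 7 8 10 12 14 16 19 21 24 27; ≤4: 1 1 2 3 5 6 9 11 15 18 23 27 34 39 47 54; ≤5: 1 1 2 3 5 7 10 13 18 23 30 37 47 57 70 84; ≤6: 1 1 2 3 5 7 11 14 20 26 35 44 58 71 90 110; ≤7: 1 1 2 3 5 7 11 15 21 28 38 49 65 82 105 131; ≤8: 1 1 2 3 5 7 11 15 22 29 40 52 70 89 116 146; ≤9: 1 1 2 3 5 7 11 15 22 30 41 54 73 94 123 157; ≤10: 1 1 2 3 5 7 11 15 22 30 42 55 75 97 128 164; ≤11: 1 1 2 3 5 7 11 15 22 30 42 56 76 99 131 169; ≤12: 1 1 2 3 5 7 11 15 22 30 42 56 77 100 133 172. r_12(15) = 172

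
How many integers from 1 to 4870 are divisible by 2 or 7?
⌊4870/2⌋ + ⌊4870/7⌋ - ⌊4870/14⌋ = 2435 + 695 - 347 = 2783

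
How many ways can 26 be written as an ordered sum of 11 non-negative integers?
C(26+11-1, 11-1) = C(36, 10) = 254186856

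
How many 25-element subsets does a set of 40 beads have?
C(40,25) = 40!/(25!×15!) = 40225345056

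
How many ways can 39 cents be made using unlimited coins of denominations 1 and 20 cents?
Coefficient of x^39 in 1/(1-x^1) · 1/(1-x^20). Use j coins of 20 for j = 0..⌊39/20⌋ = 1, the rest in 1s: 1 + 1 = 2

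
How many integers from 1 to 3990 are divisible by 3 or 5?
⌊3990/3⌋ + ⌊3990/5⌋ - ⌊3990/15⌋ = 1330 + 798 - 266 = 1862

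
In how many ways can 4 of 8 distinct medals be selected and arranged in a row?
P(8,4) = 8!/(8-4)! = 1680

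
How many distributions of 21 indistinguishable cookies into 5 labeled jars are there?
C(21+5-1, 5-1) = C(25, 4) = 12650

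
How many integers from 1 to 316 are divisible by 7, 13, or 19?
⌊316/7⌋+⌊316/13⌋+⌊316/19⌋ - ⌊316/91⌋-⌊316/133⌋-⌊316/247⌋ + ⌊316/1729⌋ = 45+24+16 - 3-2-1 + 0 = 79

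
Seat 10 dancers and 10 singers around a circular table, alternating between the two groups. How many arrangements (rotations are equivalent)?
Fix one of the dancers: (10-1)! ways for the remaining dancers, × 10! ways for the singers = 362880 × 3628800 = 1316818944000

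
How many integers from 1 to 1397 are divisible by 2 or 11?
⌊1397/2⌋ + ⌊1397/11⌋ - ⌊1397/22⌋ = 698 + 127 - 63 = 762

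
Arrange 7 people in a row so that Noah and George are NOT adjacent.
Total - adjacent = 7! - (7-1)!×2 = 5040 - 1440 = 3600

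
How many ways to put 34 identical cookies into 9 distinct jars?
C(34+9-1, 9-1) = C(42, 8) = 118030185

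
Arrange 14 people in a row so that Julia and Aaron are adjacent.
Treat as block: (14-1)! × 2! = 6227020800 × 2 = 12454041600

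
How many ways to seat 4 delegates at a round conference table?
Circular: fix one position, arrange the rest. (4-1)! = 6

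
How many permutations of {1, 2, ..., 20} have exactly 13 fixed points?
Choose the 13 fixed points C(20,13) = 77520, derange the rest: !7 = Σ_{j=0}^{7} (-1)^j·7!/j! = 5040 - 5040 + 2520 - 840 + 210 - 42 + 7 - 1 = 1854. Product = 77520 × 1854 = 143722080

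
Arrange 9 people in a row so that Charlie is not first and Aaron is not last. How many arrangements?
By inclusion-exclusion: 9! - 2×(9-1)! + (9-2)! = 362880 - 80640 + 5040 = 287280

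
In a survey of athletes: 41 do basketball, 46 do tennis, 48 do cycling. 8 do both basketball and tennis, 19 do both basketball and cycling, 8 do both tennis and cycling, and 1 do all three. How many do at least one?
|A∪B∪C| = 41+46+48-8-19-8+1 = 101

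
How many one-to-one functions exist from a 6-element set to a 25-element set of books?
P(25,6) = 25!/(25-6)! = 127512000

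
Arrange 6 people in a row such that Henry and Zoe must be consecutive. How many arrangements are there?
Treat the 2 as one block: (6-2+1)! × 2! = 120 × 2 = 240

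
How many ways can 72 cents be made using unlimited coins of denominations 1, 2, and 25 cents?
Coefficient of x^72 in 1/(1-x^1) · 1/(1-x^2) · 1/(1-x^25). Case on j = number of 25-cent coins (j = 0..2); remainder r = 72 - 25j is made from {1,2} in ⌊r/2⌋+1 ways. r = 72, 47, 22 → 37 + 24 + 12 = 73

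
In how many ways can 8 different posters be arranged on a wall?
8! = 40320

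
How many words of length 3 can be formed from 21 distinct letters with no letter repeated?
P(21,3) = 21!/(21-3)! = 7980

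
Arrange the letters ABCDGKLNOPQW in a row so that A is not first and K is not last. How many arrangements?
By inclusion-exclusion: 12! - 2×(12-1)! + (12-2)! = 479001600 - 79833600 + 3628800 = 402796800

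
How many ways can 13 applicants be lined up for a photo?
13! = 6227020800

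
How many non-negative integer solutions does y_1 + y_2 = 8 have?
C(8+2-1, 2-1) = C(9, 1) = 9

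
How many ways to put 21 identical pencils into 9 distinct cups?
C(21+9-1, 9-1) = C(29, 8) = 4292145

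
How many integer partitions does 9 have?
Pentagonal recurrence p(n) = p(n-1) + p(n-2) - p(n-5) - p(n-7) + p(n-12) + p(n-15) - ... gives p(0..8) = 1, 1, 2, 3, 5, 7, 11, 15, 22. p(9) = p(8) + p(7) - p(4) - p(2) = 22 + 15 - 5 - 2 = 30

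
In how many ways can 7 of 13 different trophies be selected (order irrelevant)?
C(13,7) = 13!/(7!×6!) = 1716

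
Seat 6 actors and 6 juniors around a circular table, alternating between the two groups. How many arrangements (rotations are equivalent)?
Fix one of the actors: (6-1)! ways for the remaining actors, × 6! ways for the juniors = 120 × 720 = 86400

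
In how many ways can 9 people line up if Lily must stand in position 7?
Fix one position: (9-1)! = 40320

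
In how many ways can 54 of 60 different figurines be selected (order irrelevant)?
C(60,54) = 60!/(54!×6!) = 50063860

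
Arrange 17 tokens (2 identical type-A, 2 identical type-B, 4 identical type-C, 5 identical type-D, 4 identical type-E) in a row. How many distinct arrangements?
17! / (2! × 2! × 4! × 5! × 4!) = 1286485200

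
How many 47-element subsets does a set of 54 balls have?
C(54,47) = 54!/(47!×7!) = 177100560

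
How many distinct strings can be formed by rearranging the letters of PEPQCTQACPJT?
12! / (1! × 2! × 2! × 2! × 1! × 3! × 1!) = 9979200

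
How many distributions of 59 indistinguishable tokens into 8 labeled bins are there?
C(59+8-1, 8-1) = C(66, 7) = 778789440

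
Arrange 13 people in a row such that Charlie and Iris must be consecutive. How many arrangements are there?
Treat the 2 as one block: (13-2+1)! × 2! = 479001600 × 2 = 958003200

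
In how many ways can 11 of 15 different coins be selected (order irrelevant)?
C(15,11) = 15!/(11!×4!) = 1365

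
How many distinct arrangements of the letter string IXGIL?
5! / (1! × 1! × 2! × 1!) = 60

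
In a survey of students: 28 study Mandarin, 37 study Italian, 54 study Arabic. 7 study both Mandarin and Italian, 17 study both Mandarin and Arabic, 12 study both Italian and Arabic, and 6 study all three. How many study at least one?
|A∪B∪C| = 28+37+54-7-17-12+6 = 89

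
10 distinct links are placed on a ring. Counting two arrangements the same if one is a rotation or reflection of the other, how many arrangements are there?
(10-1)!/2 = 362880/2 = 181440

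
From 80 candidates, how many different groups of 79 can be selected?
C(80,79) = 80!/(79!×1!) = 80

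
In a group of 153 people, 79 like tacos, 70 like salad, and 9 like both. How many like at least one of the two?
|A∪B| = |A| + |B| - |A∩B| = 79 + 70 - 9 = 140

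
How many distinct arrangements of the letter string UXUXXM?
6! / (2! × 3! × 1!) = 60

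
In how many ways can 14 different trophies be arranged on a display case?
14! = 87178291200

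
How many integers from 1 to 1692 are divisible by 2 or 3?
⌊1692/2⌋ + ⌊1692/3⌋ - ⌊1692/6⌋ = 846 + 564 - 282 = 1128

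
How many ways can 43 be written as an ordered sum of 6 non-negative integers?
C(43+6-1, 6-1) = C(48, 5) = 1712304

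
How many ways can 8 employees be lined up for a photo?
8! = 40320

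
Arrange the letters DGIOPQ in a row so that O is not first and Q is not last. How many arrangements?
By inclusion-exclusion: 6! - 2×(6-1)! + (6-2)! = 720 - 240 + 24 = 504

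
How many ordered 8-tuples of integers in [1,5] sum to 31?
Coefficient of x^31 in (x + x² + ... + x^5)^8. By inclusion-exclusion on dice exceeding 5: Σ_j (-1)^j C(8,j)·C(31-1-5j, 7) = C(8,0)·C(30,7) - C(8,1)·C(25,7) + C(8,2)·C(20,7) - C(8,3)·C(15,7) + C(8,4)·C(10,7) = 1·2035800 - 8·480700 + 28·77520 - 56·6435 + 70·120 = 8800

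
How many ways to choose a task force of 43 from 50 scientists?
C(50,43) = 50!/(43!×7!) = 99884400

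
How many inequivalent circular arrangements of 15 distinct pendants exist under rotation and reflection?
(15-1)!/2 = 87178291200/2 = 43589145600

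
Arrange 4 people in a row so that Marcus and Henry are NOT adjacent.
Total - adjacent = 4! - (4-1)!×2 = 24 - 12 = 12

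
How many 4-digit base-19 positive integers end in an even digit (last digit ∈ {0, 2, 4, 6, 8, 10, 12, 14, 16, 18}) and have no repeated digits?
Last∈{0,2,4,6,8,10,12,14,16,18}. Last=0: 4896. Last nonzero: 9×17×P(17,2) = 41616. Total = 46512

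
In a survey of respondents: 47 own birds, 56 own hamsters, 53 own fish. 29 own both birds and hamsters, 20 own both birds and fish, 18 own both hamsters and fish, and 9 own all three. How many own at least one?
|A∪B∪C| = 47+56+53-29-20-18+9 = 98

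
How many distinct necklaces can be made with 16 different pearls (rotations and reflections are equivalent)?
(16-1)!/2 = 1307674368000/2 = 653837184000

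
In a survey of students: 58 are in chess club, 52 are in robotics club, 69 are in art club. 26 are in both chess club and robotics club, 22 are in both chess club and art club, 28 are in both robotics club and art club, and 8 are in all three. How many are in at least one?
|A∪B∪C| = 58+52+69-26-22-28+8 = 111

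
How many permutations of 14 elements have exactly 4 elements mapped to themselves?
Choose the 4 fixed points C(14,4) = 1001, derange the rest: !10 = Σ_{j=0}^{10} (-1)^j·10!/j! = 3628800 - 3628800 + 1814400 - 604800 + 151200 - 30240 + 5040 - 720 + 90 - 10 + 1 = 1334961. Product = 1001 × 1334961 = 1336295961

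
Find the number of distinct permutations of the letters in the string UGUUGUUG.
8! / (5! × 3!) = 56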